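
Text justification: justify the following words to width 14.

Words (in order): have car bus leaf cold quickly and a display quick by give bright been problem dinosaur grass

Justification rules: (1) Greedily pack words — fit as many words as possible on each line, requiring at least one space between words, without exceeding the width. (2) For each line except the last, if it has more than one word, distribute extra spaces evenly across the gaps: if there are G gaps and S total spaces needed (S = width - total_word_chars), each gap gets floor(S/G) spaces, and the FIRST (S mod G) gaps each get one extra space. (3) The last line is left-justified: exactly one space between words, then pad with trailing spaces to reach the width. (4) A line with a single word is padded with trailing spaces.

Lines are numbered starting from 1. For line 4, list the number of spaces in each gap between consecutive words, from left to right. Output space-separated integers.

Answer: 2

Derivation:
Line 1: ['have', 'car', 'bus'] (min_width=12, slack=2)
Line 2: ['leaf', 'cold'] (min_width=9, slack=5)
Line 3: ['quickly', 'and', 'a'] (min_width=13, slack=1)
Line 4: ['display', 'quick'] (min_width=13, slack=1)
Line 5: ['by', 'give', 'bright'] (min_width=14, slack=0)
Line 6: ['been', 'problem'] (min_width=12, slack=2)
Line 7: ['dinosaur', 'grass'] (min_width=14, slack=0)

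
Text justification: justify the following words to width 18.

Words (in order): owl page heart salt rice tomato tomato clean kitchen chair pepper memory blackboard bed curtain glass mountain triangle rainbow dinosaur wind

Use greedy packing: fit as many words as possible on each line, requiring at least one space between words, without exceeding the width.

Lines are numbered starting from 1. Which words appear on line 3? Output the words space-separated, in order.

Answer: tomato clean

Derivation:
Line 1: ['owl', 'page', 'heart'] (min_width=14, slack=4)
Line 2: ['salt', 'rice', 'tomato'] (min_width=16, slack=2)
Line 3: ['tomato', 'clean'] (min_width=12, slack=6)
Line 4: ['kitchen', 'chair'] (min_width=13, slack=5)
Line 5: ['pepper', 'memory'] (min_width=13, slack=5)
Line 6: ['blackboard', 'bed'] (min_width=14, slack=4)
Line 7: ['curtain', 'glass'] (min_width=13, slack=5)
Line 8: ['mountain', 'triangle'] (min_width=17, slack=1)
Line 9: ['rainbow', 'dinosaur'] (min_width=16, slack=2)
Line 10: ['wind'] (min_width=4, slack=14)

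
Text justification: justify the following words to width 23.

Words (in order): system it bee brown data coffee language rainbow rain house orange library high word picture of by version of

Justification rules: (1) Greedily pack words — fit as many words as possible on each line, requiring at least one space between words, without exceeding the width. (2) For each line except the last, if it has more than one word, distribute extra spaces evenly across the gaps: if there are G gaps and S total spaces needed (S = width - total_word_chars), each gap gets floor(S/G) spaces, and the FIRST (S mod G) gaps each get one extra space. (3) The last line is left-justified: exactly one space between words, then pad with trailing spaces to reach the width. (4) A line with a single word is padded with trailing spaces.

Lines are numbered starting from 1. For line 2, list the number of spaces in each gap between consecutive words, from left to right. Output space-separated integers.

Answer: 3 2

Derivation:
Line 1: ['system', 'it', 'bee', 'brown'] (min_width=19, slack=4)
Line 2: ['data', 'coffee', 'language'] (min_width=20, slack=3)
Line 3: ['rainbow', 'rain', 'house'] (min_width=18, slack=5)
Line 4: ['orange', 'library', 'high'] (min_width=19, slack=4)
Line 5: ['word', 'picture', 'of', 'by'] (min_width=18, slack=5)
Line 6: ['version', 'of'] (min_width=10, slack=13)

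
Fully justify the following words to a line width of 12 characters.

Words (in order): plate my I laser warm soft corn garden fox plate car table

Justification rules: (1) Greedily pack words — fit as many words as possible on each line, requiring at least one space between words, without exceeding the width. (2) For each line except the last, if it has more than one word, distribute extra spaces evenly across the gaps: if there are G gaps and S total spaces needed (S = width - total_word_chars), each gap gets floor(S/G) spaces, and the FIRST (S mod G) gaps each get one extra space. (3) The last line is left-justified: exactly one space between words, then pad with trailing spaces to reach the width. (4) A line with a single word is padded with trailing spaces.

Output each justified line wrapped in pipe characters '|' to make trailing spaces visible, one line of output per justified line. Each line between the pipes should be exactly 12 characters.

Line 1: ['plate', 'my', 'I'] (min_width=10, slack=2)
Line 2: ['laser', 'warm'] (min_width=10, slack=2)
Line 3: ['soft', 'corn'] (min_width=9, slack=3)
Line 4: ['garden', 'fox'] (min_width=10, slack=2)
Line 5: ['plate', 'car'] (min_width=9, slack=3)
Line 6: ['table'] (min_width=5, slack=7)

Answer: |plate  my  I|
|laser   warm|
|soft    corn|
|garden   fox|
|plate    car|
|table       |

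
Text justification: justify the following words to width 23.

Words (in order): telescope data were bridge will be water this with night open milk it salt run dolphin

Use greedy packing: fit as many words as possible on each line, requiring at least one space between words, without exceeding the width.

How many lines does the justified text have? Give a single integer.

Line 1: ['telescope', 'data', 'were'] (min_width=19, slack=4)
Line 2: ['bridge', 'will', 'be', 'water'] (min_width=20, slack=3)
Line 3: ['this', 'with', 'night', 'open'] (min_width=20, slack=3)
Line 4: ['milk', 'it', 'salt', 'run'] (min_width=16, slack=7)
Line 5: ['dolphin'] (min_width=7, slack=16)
Total lines: 5

Answer: 5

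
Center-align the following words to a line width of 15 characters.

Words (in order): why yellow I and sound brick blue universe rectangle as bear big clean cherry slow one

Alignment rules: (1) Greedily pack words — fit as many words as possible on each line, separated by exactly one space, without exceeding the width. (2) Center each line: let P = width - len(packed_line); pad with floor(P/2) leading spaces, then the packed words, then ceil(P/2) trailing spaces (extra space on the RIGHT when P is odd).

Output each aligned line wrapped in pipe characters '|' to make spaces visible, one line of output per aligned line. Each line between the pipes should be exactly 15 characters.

Line 1: ['why', 'yellow', 'I'] (min_width=12, slack=3)
Line 2: ['and', 'sound', 'brick'] (min_width=15, slack=0)
Line 3: ['blue', 'universe'] (min_width=13, slack=2)
Line 4: ['rectangle', 'as'] (min_width=12, slack=3)
Line 5: ['bear', 'big', 'clean'] (min_width=14, slack=1)
Line 6: ['cherry', 'slow', 'one'] (min_width=15, slack=0)

Answer: | why yellow I  |
|and sound brick|
| blue universe |
| rectangle as  |
|bear big clean |
|cherry slow one|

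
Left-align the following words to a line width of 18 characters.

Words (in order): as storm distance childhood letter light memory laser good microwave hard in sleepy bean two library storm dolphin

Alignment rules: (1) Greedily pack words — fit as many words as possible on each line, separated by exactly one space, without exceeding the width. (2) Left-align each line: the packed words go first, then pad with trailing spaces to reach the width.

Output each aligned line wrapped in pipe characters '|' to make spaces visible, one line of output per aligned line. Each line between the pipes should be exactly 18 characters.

Answer: |as storm distance |
|childhood letter  |
|light memory laser|
|good microwave    |
|hard in sleepy    |
|bean two library  |
|storm dolphin     |

Derivation:
Line 1: ['as', 'storm', 'distance'] (min_width=17, slack=1)
Line 2: ['childhood', 'letter'] (min_width=16, slack=2)
Line 3: ['light', 'memory', 'laser'] (min_width=18, slack=0)
Line 4: ['good', 'microwave'] (min_width=14, slack=4)
Line 5: ['hard', 'in', 'sleepy'] (min_width=14, slack=4)
Line 6: ['bean', 'two', 'library'] (min_width=16, slack=2)
Line 7: ['storm', 'dolphin'] (min_width=13, slack=5)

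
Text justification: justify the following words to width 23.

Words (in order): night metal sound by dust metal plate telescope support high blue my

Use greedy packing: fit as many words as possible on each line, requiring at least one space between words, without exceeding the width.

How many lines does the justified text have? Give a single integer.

Line 1: ['night', 'metal', 'sound', 'by'] (min_width=20, slack=3)
Line 2: ['dust', 'metal', 'plate'] (min_width=16, slack=7)
Line 3: ['telescope', 'support', 'high'] (min_width=22, slack=1)
Line 4: ['blue', 'my'] (min_width=7, slack=16)
Total lines: 4

Answer: 4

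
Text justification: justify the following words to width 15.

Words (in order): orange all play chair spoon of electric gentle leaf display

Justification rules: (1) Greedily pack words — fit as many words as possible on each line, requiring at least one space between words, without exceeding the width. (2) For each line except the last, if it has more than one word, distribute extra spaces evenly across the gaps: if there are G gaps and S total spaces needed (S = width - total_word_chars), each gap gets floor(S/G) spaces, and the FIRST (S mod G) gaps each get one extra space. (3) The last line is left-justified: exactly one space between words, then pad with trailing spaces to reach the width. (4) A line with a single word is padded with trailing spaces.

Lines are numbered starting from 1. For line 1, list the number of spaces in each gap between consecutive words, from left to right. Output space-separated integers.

Answer: 1 1

Derivation:
Line 1: ['orange', 'all', 'play'] (min_width=15, slack=0)
Line 2: ['chair', 'spoon', 'of'] (min_width=14, slack=1)
Line 3: ['electric', 'gentle'] (min_width=15, slack=0)
Line 4: ['leaf', 'display'] (min_width=12, slack=3)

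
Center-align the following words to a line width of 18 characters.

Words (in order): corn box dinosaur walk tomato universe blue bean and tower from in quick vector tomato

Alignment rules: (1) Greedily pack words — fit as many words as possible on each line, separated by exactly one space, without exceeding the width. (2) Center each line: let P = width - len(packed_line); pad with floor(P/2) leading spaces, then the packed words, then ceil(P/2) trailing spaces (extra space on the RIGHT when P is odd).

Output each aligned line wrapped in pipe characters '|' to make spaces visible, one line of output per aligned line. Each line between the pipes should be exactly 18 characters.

Answer: |corn box dinosaur |
|   walk tomato    |
|universe blue bean|
|and tower from in |
|   quick vector   |
|      tomato      |

Derivation:
Line 1: ['corn', 'box', 'dinosaur'] (min_width=17, slack=1)
Line 2: ['walk', 'tomato'] (min_width=11, slack=7)
Line 3: ['universe', 'blue', 'bean'] (min_width=18, slack=0)
Line 4: ['and', 'tower', 'from', 'in'] (min_width=17, slack=1)
Line 5: ['quick', 'vector'] (min_width=12, slack=6)
Line 6: ['tomato'] (min_width=6, slack=12)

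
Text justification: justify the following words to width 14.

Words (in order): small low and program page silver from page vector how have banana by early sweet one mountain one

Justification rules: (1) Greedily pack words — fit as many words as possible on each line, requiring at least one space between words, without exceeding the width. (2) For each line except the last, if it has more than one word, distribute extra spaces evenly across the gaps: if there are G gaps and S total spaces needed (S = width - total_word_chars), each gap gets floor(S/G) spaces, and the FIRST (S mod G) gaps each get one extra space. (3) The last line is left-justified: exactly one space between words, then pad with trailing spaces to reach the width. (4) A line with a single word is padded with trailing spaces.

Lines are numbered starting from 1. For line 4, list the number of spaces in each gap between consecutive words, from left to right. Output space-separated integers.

Answer: 4

Derivation:
Line 1: ['small', 'low', 'and'] (min_width=13, slack=1)
Line 2: ['program', 'page'] (min_width=12, slack=2)
Line 3: ['silver', 'from'] (min_width=11, slack=3)
Line 4: ['page', 'vector'] (min_width=11, slack=3)
Line 5: ['how', 'have'] (min_width=8, slack=6)
Line 6: ['banana', 'by'] (min_width=9, slack=5)
Line 7: ['early', 'sweet'] (min_width=11, slack=3)
Line 8: ['one', 'mountain'] (min_width=12, slack=2)
Line 9: ['one'] (min_width=3, slack=11)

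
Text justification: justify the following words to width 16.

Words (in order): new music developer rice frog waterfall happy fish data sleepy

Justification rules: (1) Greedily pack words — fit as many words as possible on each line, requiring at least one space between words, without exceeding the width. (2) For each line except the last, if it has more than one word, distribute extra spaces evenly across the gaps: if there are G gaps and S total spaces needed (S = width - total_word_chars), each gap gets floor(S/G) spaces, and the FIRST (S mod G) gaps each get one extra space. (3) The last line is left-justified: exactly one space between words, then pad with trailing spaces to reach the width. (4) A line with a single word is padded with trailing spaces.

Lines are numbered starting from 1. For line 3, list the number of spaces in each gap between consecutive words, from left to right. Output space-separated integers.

Line 1: ['new', 'music'] (min_width=9, slack=7)
Line 2: ['developer', 'rice'] (min_width=14, slack=2)
Line 3: ['frog', 'waterfall'] (min_width=14, slack=2)
Line 4: ['happy', 'fish', 'data'] (min_width=15, slack=1)
Line 5: ['sleepy'] (min_width=6, slack=10)

Answer: 3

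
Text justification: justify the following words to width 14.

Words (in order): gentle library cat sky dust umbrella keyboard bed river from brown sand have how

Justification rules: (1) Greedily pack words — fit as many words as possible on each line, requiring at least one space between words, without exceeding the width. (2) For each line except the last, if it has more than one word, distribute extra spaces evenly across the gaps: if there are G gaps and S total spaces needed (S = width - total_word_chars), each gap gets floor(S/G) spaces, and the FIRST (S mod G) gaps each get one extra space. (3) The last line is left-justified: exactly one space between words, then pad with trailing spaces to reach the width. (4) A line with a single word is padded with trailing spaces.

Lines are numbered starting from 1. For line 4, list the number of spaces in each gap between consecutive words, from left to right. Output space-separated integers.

Line 1: ['gentle', 'library'] (min_width=14, slack=0)
Line 2: ['cat', 'sky', 'dust'] (min_width=12, slack=2)
Line 3: ['umbrella'] (min_width=8, slack=6)
Line 4: ['keyboard', 'bed'] (min_width=12, slack=2)
Line 5: ['river', 'from'] (min_width=10, slack=4)
Line 6: ['brown', 'sand'] (min_width=10, slack=4)
Line 7: ['have', 'how'] (min_width=8, slack=6)

Answer: 3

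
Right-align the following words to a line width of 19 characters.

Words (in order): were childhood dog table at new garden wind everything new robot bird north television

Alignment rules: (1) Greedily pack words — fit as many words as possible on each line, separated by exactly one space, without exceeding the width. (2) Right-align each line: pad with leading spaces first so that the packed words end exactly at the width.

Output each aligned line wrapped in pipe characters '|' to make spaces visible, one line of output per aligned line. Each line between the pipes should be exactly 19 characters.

Answer: | were childhood dog|
|table at new garden|
|wind everything new|
|   robot bird north|
|         television|

Derivation:
Line 1: ['were', 'childhood', 'dog'] (min_width=18, slack=1)
Line 2: ['table', 'at', 'new', 'garden'] (min_width=19, slack=0)
Line 3: ['wind', 'everything', 'new'] (min_width=19, slack=0)
Line 4: ['robot', 'bird', 'north'] (min_width=16, slack=3)
Line 5: ['television'] (min_width=10, slack=9)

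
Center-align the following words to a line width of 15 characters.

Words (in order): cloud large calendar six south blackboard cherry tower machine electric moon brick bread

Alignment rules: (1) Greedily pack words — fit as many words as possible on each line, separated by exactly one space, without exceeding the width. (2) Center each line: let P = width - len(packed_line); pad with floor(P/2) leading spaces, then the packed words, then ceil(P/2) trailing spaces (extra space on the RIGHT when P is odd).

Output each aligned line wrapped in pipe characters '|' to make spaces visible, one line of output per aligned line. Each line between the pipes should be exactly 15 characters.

Line 1: ['cloud', 'large'] (min_width=11, slack=4)
Line 2: ['calendar', 'six'] (min_width=12, slack=3)
Line 3: ['south'] (min_width=5, slack=10)
Line 4: ['blackboard'] (min_width=10, slack=5)
Line 5: ['cherry', 'tower'] (min_width=12, slack=3)
Line 6: ['machine'] (min_width=7, slack=8)
Line 7: ['electric', 'moon'] (min_width=13, slack=2)
Line 8: ['brick', 'bread'] (min_width=11, slack=4)

Answer: |  cloud large  |
| calendar six  |
|     south     |
|  blackboard   |
| cherry tower  |
|    machine    |
| electric moon |
|  brick bread  |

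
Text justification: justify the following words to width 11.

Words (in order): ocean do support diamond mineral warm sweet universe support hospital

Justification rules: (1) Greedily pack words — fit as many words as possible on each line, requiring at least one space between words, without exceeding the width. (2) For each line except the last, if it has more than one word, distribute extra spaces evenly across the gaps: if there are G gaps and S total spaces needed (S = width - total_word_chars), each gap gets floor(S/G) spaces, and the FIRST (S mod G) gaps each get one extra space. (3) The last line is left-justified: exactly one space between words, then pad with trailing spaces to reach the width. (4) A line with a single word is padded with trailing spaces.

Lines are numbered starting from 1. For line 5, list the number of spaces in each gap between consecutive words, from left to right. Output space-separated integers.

Line 1: ['ocean', 'do'] (min_width=8, slack=3)
Line 2: ['support'] (min_width=7, slack=4)
Line 3: ['diamond'] (min_width=7, slack=4)
Line 4: ['mineral'] (min_width=7, slack=4)
Line 5: ['warm', 'sweet'] (min_width=10, slack=1)
Line 6: ['universe'] (min_width=8, slack=3)
Line 7: ['support'] (min_width=7, slack=4)
Line 8: ['hospital'] (min_width=8, slack=3)

Answer: 2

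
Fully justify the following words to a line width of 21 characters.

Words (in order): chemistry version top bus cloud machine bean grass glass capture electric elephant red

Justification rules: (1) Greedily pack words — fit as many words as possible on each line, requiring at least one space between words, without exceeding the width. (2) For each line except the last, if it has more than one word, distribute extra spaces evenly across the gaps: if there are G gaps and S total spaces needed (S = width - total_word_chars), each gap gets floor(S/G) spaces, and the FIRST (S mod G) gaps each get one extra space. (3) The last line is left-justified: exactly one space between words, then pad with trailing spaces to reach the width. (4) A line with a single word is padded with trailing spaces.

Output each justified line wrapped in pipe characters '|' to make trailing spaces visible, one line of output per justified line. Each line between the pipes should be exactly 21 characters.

Answer: |chemistry version top|
|bus   cloud   machine|
|bean    grass   glass|
|capture      electric|
|elephant red         |

Derivation:
Line 1: ['chemistry', 'version', 'top'] (min_width=21, slack=0)
Line 2: ['bus', 'cloud', 'machine'] (min_width=17, slack=4)
Line 3: ['bean', 'grass', 'glass'] (min_width=16, slack=5)
Line 4: ['capture', 'electric'] (min_width=16, slack=5)
Line 5: ['elephant', 'red'] (min_width=12, slack=9)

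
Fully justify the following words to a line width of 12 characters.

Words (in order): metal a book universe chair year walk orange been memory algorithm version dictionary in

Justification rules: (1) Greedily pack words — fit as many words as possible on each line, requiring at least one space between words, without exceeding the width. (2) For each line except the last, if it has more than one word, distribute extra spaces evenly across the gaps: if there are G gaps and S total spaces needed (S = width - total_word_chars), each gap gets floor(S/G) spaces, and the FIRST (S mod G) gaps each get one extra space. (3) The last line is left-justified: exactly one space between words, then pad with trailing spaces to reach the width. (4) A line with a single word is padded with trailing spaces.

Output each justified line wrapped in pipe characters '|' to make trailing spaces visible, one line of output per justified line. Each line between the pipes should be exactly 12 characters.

Line 1: ['metal', 'a', 'book'] (min_width=12, slack=0)
Line 2: ['universe'] (min_width=8, slack=4)
Line 3: ['chair', 'year'] (min_width=10, slack=2)
Line 4: ['walk', 'orange'] (min_width=11, slack=1)
Line 5: ['been', 'memory'] (min_width=11, slack=1)
Line 6: ['algorithm'] (min_width=9, slack=3)
Line 7: ['version'] (min_width=7, slack=5)
Line 8: ['dictionary'] (min_width=10, slack=2)
Line 9: ['in'] (min_width=2, slack=10)

Answer: |metal a book|
|universe    |
|chair   year|
|walk  orange|
|been  memory|
|algorithm   |
|version     |
|dictionary  |
|in          |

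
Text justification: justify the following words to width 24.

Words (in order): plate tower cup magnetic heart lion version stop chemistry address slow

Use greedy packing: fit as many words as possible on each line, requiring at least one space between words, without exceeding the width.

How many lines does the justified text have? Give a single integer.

Answer: 3

Derivation:
Line 1: ['plate', 'tower', 'cup', 'magnetic'] (min_width=24, slack=0)
Line 2: ['heart', 'lion', 'version', 'stop'] (min_width=23, slack=1)
Line 3: ['chemistry', 'address', 'slow'] (min_width=22, slack=2)
Total lines: 3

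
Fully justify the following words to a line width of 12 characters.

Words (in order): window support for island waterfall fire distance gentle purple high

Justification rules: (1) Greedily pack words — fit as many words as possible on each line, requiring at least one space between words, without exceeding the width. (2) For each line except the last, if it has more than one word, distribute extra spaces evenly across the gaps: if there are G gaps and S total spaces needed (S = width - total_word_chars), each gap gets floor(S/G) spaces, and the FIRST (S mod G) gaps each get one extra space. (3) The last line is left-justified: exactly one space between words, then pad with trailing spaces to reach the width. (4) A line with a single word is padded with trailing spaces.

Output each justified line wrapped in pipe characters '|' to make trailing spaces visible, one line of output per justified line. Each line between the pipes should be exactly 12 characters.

Line 1: ['window'] (min_width=6, slack=6)
Line 2: ['support', 'for'] (min_width=11, slack=1)
Line 3: ['island'] (min_width=6, slack=6)
Line 4: ['waterfall'] (min_width=9, slack=3)
Line 5: ['fire'] (min_width=4, slack=8)
Line 6: ['distance'] (min_width=8, slack=4)
Line 7: ['gentle'] (min_width=6, slack=6)
Line 8: ['purple', 'high'] (min_width=11, slack=1)

Answer: |window      |
|support  for|
|island      |
|waterfall   |
|fire        |
|distance    |
|gentle      |
|purple high |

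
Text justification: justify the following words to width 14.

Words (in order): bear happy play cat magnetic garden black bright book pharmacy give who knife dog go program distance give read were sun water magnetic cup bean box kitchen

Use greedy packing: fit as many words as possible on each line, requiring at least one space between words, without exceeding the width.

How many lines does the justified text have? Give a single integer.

Line 1: ['bear', 'happy'] (min_width=10, slack=4)
Line 2: ['play', 'cat'] (min_width=8, slack=6)
Line 3: ['magnetic'] (min_width=8, slack=6)
Line 4: ['garden', 'black'] (min_width=12, slack=2)
Line 5: ['bright', 'book'] (min_width=11, slack=3)
Line 6: ['pharmacy', 'give'] (min_width=13, slack=1)
Line 7: ['who', 'knife', 'dog'] (min_width=13, slack=1)
Line 8: ['go', 'program'] (min_width=10, slack=4)
Line 9: ['distance', 'give'] (min_width=13, slack=1)
Line 10: ['read', 'were', 'sun'] (min_width=13, slack=1)
Line 11: ['water', 'magnetic'] (min_width=14, slack=0)
Line 12: ['cup', 'bean', 'box'] (min_width=12, slack=2)
Line 13: ['kitchen'] (min_width=7, slack=7)
Total lines: 13

Answer: 13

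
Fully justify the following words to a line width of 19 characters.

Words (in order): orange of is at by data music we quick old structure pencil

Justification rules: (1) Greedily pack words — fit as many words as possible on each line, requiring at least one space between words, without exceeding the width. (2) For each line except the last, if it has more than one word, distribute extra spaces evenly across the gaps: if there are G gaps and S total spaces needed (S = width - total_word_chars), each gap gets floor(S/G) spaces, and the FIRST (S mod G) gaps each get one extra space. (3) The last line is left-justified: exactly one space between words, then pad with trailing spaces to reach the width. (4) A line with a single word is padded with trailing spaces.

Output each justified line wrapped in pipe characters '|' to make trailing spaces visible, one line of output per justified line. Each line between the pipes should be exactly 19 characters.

Answer: |orange  of is at by|
|data music we quick|
|old       structure|
|pencil             |

Derivation:
Line 1: ['orange', 'of', 'is', 'at', 'by'] (min_width=18, slack=1)
Line 2: ['data', 'music', 'we', 'quick'] (min_width=19, slack=0)
Line 3: ['old', 'structure'] (min_width=13, slack=6)
Line 4: ['pencil'] (min_width=6, slack=13)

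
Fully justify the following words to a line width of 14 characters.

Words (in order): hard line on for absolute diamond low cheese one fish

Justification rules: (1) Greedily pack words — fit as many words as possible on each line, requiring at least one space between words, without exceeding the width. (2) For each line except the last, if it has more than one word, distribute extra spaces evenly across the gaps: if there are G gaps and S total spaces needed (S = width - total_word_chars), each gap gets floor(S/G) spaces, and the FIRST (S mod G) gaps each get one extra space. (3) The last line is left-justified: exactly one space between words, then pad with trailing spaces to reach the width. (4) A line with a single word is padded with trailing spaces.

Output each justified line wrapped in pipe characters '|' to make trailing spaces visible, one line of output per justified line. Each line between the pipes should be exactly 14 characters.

Line 1: ['hard', 'line', 'on'] (min_width=12, slack=2)
Line 2: ['for', 'absolute'] (min_width=12, slack=2)
Line 3: ['diamond', 'low'] (min_width=11, slack=3)
Line 4: ['cheese', 'one'] (min_width=10, slack=4)
Line 5: ['fish'] (min_width=4, slack=10)

Answer: |hard  line  on|
|for   absolute|
|diamond    low|
|cheese     one|
|fish          |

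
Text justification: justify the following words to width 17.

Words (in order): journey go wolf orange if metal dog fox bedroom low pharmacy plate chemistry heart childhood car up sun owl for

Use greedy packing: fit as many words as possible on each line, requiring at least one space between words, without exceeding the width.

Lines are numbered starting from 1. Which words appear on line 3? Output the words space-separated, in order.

Answer: dog fox bedroom

Derivation:
Line 1: ['journey', 'go', 'wolf'] (min_width=15, slack=2)
Line 2: ['orange', 'if', 'metal'] (min_width=15, slack=2)
Line 3: ['dog', 'fox', 'bedroom'] (min_width=15, slack=2)
Line 4: ['low', 'pharmacy'] (min_width=12, slack=5)
Line 5: ['plate', 'chemistry'] (min_width=15, slack=2)
Line 6: ['heart', 'childhood'] (min_width=15, slack=2)
Line 7: ['car', 'up', 'sun', 'owl'] (min_width=14, slack=3)
Line 8: ['for'] (min_width=3, slack=14)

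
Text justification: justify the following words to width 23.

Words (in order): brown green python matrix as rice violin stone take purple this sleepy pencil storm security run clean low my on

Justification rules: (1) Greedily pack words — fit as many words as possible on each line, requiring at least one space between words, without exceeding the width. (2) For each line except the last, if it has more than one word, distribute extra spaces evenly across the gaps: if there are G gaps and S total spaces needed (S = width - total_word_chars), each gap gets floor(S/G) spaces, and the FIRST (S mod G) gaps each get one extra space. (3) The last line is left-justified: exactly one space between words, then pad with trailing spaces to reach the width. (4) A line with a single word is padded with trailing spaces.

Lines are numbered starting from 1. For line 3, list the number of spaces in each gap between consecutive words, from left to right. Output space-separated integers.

Line 1: ['brown', 'green', 'python'] (min_width=18, slack=5)
Line 2: ['matrix', 'as', 'rice', 'violin'] (min_width=21, slack=2)
Line 3: ['stone', 'take', 'purple', 'this'] (min_width=22, slack=1)
Line 4: ['sleepy', 'pencil', 'storm'] (min_width=19, slack=4)
Line 5: ['security', 'run', 'clean', 'low'] (min_width=22, slack=1)
Line 6: ['my', 'on'] (min_width=5, slack=18)

Answer: 2 1 1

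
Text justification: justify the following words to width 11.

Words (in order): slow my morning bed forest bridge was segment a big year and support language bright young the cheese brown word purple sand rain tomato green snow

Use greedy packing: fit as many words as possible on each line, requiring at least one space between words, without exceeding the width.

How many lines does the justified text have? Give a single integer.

Answer: 15

Derivation:
Line 1: ['slow', 'my'] (min_width=7, slack=4)
Line 2: ['morning', 'bed'] (min_width=11, slack=0)
Line 3: ['forest'] (min_width=6, slack=5)
Line 4: ['bridge', 'was'] (min_width=10, slack=1)
Line 5: ['segment', 'a'] (min_width=9, slack=2)
Line 6: ['big', 'year'] (min_width=8, slack=3)
Line 7: ['and', 'support'] (min_width=11, slack=0)
Line 8: ['language'] (min_width=8, slack=3)
Line 9: ['bright'] (min_width=6, slack=5)
Line 10: ['young', 'the'] (min_width=9, slack=2)
Line 11: ['cheese'] (min_width=6, slack=5)
Line 12: ['brown', 'word'] (min_width=10, slack=1)
Line 13: ['purple', 'sand'] (min_width=11, slack=0)
Line 14: ['rain', 'tomato'] (min_width=11, slack=0)
Line 15: ['green', 'snow'] (min_width=10, slack=1)
Total lines: 15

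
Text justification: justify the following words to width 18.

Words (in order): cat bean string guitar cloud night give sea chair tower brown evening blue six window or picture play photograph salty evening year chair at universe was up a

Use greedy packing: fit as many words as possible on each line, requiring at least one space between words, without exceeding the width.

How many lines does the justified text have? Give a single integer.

Line 1: ['cat', 'bean', 'string'] (min_width=15, slack=3)
Line 2: ['guitar', 'cloud', 'night'] (min_width=18, slack=0)
Line 3: ['give', 'sea', 'chair'] (min_width=14, slack=4)
Line 4: ['tower', 'brown'] (min_width=11, slack=7)
Line 5: ['evening', 'blue', 'six'] (min_width=16, slack=2)
Line 6: ['window', 'or', 'picture'] (min_width=17, slack=1)
Line 7: ['play', 'photograph'] (min_width=15, slack=3)
Line 8: ['salty', 'evening', 'year'] (min_width=18, slack=0)
Line 9: ['chair', 'at', 'universe'] (min_width=17, slack=1)
Line 10: ['was', 'up', 'a'] (min_width=8, slack=10)
Total lines: 10

Answer: 10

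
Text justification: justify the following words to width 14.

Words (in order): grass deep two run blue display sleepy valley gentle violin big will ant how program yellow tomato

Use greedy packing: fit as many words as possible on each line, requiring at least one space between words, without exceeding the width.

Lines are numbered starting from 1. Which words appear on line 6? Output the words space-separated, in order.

Answer: will ant how

Derivation:
Line 1: ['grass', 'deep', 'two'] (min_width=14, slack=0)
Line 2: ['run', 'blue'] (min_width=8, slack=6)
Line 3: ['display', 'sleepy'] (min_width=14, slack=0)
Line 4: ['valley', 'gentle'] (min_width=13, slack=1)
Line 5: ['violin', 'big'] (min_width=10, slack=4)
Line 6: ['will', 'ant', 'how'] (min_width=12, slack=2)
Line 7: ['program', 'yellow'] (min_width=14, slack=0)
Line 8: ['tomato'] (min_width=6, slack=8)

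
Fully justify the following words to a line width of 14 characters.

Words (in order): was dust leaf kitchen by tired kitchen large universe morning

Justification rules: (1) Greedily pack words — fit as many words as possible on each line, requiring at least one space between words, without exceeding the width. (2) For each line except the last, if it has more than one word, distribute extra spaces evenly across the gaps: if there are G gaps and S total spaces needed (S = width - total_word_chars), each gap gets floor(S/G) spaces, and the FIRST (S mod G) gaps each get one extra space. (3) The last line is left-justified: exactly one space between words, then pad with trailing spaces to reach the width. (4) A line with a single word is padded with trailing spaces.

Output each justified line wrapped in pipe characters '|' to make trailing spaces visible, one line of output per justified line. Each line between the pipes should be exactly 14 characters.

Answer: |was  dust leaf|
|kitchen     by|
|tired  kitchen|
|large universe|
|morning       |

Derivation:
Line 1: ['was', 'dust', 'leaf'] (min_width=13, slack=1)
Line 2: ['kitchen', 'by'] (min_width=10, slack=4)
Line 3: ['tired', 'kitchen'] (min_width=13, slack=1)
Line 4: ['large', 'universe'] (min_width=14, slack=0)
Line 5: ['morning'] (min_width=7, slack=7)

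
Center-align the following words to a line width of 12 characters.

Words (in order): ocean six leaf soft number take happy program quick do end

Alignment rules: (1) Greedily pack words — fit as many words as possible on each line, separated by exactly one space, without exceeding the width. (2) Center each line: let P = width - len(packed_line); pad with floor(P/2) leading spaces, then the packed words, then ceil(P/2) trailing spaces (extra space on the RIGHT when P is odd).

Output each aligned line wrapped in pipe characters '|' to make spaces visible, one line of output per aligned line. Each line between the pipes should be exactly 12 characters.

Line 1: ['ocean', 'six'] (min_width=9, slack=3)
Line 2: ['leaf', 'soft'] (min_width=9, slack=3)
Line 3: ['number', 'take'] (min_width=11, slack=1)
Line 4: ['happy'] (min_width=5, slack=7)
Line 5: ['program'] (min_width=7, slack=5)
Line 6: ['quick', 'do', 'end'] (min_width=12, slack=0)

Answer: | ocean six  |
| leaf soft  |
|number take |
|   happy    |
|  program   |
|quick do end|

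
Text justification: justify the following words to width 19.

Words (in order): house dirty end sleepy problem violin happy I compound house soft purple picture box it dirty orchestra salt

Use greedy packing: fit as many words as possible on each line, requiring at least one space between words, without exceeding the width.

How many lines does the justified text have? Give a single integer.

Line 1: ['house', 'dirty', 'end'] (min_width=15, slack=4)
Line 2: ['sleepy', 'problem'] (min_width=14, slack=5)
Line 3: ['violin', 'happy', 'I'] (min_width=14, slack=5)
Line 4: ['compound', 'house', 'soft'] (min_width=19, slack=0)
Line 5: ['purple', 'picture', 'box'] (min_width=18, slack=1)
Line 6: ['it', 'dirty', 'orchestra'] (min_width=18, slack=1)
Line 7: ['salt'] (min_width=4, slack=15)
Total lines: 7

Answer: 7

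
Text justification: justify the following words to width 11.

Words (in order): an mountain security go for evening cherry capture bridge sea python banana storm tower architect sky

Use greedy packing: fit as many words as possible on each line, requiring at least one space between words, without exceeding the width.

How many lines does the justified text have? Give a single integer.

Line 1: ['an', 'mountain'] (min_width=11, slack=0)
Line 2: ['security', 'go'] (min_width=11, slack=0)
Line 3: ['for', 'evening'] (min_width=11, slack=0)
Line 4: ['cherry'] (min_width=6, slack=5)
Line 5: ['capture'] (min_width=7, slack=4)
Line 6: ['bridge', 'sea'] (min_width=10, slack=1)
Line 7: ['python'] (min_width=6, slack=5)
Line 8: ['banana'] (min_width=6, slack=5)
Line 9: ['storm', 'tower'] (min_width=11, slack=0)
Line 10: ['architect'] (min_width=9, slack=2)
Line 11: ['sky'] (min_width=3, slack=8)
Total lines: 11

Answer: 11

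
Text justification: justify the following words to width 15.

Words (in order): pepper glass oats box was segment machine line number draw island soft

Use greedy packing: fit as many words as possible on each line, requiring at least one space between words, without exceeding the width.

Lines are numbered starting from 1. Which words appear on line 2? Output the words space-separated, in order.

Answer: oats box was

Derivation:
Line 1: ['pepper', 'glass'] (min_width=12, slack=3)
Line 2: ['oats', 'box', 'was'] (min_width=12, slack=3)
Line 3: ['segment', 'machine'] (min_width=15, slack=0)
Line 4: ['line', 'number'] (min_width=11, slack=4)
Line 5: ['draw', 'island'] (min_width=11, slack=4)
Line 6: ['soft'] (min_width=4, slack=11)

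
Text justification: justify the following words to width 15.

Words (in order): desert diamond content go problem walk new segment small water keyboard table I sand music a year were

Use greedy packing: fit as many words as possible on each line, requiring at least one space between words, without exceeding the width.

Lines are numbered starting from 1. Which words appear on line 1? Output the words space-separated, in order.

Line 1: ['desert', 'diamond'] (min_width=14, slack=1)
Line 2: ['content', 'go'] (min_width=10, slack=5)
Line 3: ['problem', 'walk'] (min_width=12, slack=3)
Line 4: ['new', 'segment'] (min_width=11, slack=4)
Line 5: ['small', 'water'] (min_width=11, slack=4)
Line 6: ['keyboard', 'table'] (min_width=14, slack=1)
Line 7: ['I', 'sand', 'music', 'a'] (min_width=14, slack=1)
Line 8: ['year', 'were'] (min_width=9, slack=6)

Answer: desert diamond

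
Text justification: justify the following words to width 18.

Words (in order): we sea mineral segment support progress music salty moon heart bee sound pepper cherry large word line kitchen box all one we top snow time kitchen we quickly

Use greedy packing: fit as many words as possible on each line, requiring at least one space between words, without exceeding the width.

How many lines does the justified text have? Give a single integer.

Answer: 10

Derivation:
Line 1: ['we', 'sea', 'mineral'] (min_width=14, slack=4)
Line 2: ['segment', 'support'] (min_width=15, slack=3)
Line 3: ['progress', 'music'] (min_width=14, slack=4)
Line 4: ['salty', 'moon', 'heart'] (min_width=16, slack=2)
Line 5: ['bee', 'sound', 'pepper'] (min_width=16, slack=2)
Line 6: ['cherry', 'large', 'word'] (min_width=17, slack=1)
Line 7: ['line', 'kitchen', 'box'] (min_width=16, slack=2)
Line 8: ['all', 'one', 'we', 'top'] (min_width=14, slack=4)
Line 9: ['snow', 'time', 'kitchen'] (min_width=17, slack=1)
Line 10: ['we', 'quickly'] (min_width=10, slack=8)
Total lines: 10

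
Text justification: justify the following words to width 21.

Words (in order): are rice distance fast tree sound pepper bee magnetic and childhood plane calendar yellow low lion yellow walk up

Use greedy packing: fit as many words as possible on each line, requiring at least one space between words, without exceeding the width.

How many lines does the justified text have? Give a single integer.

Answer: 6

Derivation:
Line 1: ['are', 'rice', 'distance'] (min_width=17, slack=4)
Line 2: ['fast', 'tree', 'sound'] (min_width=15, slack=6)
Line 3: ['pepper', 'bee', 'magnetic'] (min_width=19, slack=2)
Line 4: ['and', 'childhood', 'plane'] (min_width=19, slack=2)
Line 5: ['calendar', 'yellow', 'low'] (min_width=19, slack=2)
Line 6: ['lion', 'yellow', 'walk', 'up'] (min_width=19, slack=2)
Total lines: 6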